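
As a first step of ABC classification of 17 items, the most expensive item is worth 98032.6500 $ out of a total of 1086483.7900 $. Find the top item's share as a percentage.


Top item = 98032.6500
Total = 1086483.7900
Percentage = 98032.6500 / 1086483.7900 * 100 = 9.0229

9.0229%


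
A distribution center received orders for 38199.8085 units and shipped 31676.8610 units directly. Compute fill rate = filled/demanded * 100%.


FR = 31676.8610 / 38199.8085 * 100 = 82.9241

82.9241%


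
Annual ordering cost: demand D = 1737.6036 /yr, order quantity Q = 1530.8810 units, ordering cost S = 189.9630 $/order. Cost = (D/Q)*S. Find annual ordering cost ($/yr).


Number of orders = D/Q = 1.1350
Cost = 1.1350 * 189.9630 = 215.6147

215.6147 $/yr


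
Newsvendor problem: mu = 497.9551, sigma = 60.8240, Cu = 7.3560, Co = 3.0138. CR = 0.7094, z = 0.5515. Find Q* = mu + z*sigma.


CR = Cu/(Cu+Co) = 7.3560/(7.3560+3.0138) = 0.7094
z = 0.5515
Q* = 497.9551 + 0.5515 * 60.8240 = 531.4995

531.4995 units


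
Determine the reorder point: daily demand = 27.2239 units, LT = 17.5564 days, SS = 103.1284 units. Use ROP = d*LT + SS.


d*LT = 27.2239 * 17.5564 = 477.9537
ROP = 477.9537 + 103.1284 = 581.0821

581.0821 units


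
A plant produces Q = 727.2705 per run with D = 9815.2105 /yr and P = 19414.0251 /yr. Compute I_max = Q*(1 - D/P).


D/P = 0.5056
1 - D/P = 0.4944
I_max = 727.2705 * 0.4944 = 359.5820

359.5820 units


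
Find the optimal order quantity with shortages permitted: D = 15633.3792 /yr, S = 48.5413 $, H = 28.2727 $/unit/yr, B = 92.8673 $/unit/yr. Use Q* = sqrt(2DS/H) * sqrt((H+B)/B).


sqrt(2DS/H) = 231.6933
sqrt((H+B)/B) = 1.1421
Q* = 231.6933 * 1.1421 = 264.6219

264.6219 units


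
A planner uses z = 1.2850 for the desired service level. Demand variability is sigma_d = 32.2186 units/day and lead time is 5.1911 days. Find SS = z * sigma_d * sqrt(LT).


sqrt(LT) = sqrt(5.1911) = 2.2784
SS = 1.2850 * 32.2186 * 2.2784 = 94.3278

94.3278 units


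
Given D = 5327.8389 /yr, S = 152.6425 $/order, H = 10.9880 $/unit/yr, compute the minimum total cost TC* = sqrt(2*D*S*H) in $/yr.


2*D*S*H = 17872084.1729
TC* = sqrt(17872084.1729) = 4227.5388

4227.5388 $/yr


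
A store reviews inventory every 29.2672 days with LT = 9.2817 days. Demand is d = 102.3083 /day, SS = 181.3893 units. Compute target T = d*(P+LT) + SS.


P + LT = 38.5489
d*(P+LT) = 102.3083 * 38.5489 = 3943.8724
T = 3943.8724 + 181.3893 = 4125.2617

4125.2617 units


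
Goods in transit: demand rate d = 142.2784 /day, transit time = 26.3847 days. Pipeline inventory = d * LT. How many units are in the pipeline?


Pipeline = 142.2784 * 26.3847 = 3753.9729

3753.9729 units


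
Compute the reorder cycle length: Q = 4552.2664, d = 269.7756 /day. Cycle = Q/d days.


Cycle = 4552.2664 / 269.7756 = 16.8743

16.8743 days


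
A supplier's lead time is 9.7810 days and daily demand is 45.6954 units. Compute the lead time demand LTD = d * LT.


LTD = 45.6954 * 9.7810 = 446.9467

446.9467 units


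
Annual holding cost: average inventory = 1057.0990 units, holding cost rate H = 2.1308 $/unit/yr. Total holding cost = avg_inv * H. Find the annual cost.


Cost = 1057.0990 * 2.1308 = 2252.4665

2252.4665 $/yr


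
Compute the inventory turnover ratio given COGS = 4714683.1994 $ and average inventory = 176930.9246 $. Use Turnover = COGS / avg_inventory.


Turnover = 4714683.1994 / 176930.9246 = 26.6470

26.6470


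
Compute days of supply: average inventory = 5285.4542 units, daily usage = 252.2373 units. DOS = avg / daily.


DOS = 5285.4542 / 252.2373 = 20.9543

20.9543 days


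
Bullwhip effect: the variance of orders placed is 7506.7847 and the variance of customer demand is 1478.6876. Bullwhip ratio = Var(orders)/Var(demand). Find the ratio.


BW = 7506.7847 / 1478.6876 = 5.0767

5.0767


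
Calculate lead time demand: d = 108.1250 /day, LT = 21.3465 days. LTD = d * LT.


LTD = 108.1250 * 21.3465 = 2308.0903

2308.0903 units


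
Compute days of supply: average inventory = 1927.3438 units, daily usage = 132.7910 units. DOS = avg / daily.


DOS = 1927.3438 / 132.7910 = 14.5141

14.5141 days


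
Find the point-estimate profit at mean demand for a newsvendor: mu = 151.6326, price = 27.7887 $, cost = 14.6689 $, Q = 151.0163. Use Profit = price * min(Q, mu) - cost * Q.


Sales at mu = min(151.0163, 151.6326) = 151.0163
Revenue = 27.7887 * 151.0163 = 4196.5467
Total cost = 14.6689 * 151.0163 = 2215.2430
Profit = 4196.5467 - 2215.2430 = 1981.3037

1981.3037 $


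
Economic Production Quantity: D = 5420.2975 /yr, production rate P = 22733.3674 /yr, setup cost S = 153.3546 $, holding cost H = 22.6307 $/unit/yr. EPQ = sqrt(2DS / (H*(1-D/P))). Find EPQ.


1 - D/P = 1 - 0.2384 = 0.7616
H*(1-D/P) = 17.2349
2DS = 1662455.1100
EPQ = sqrt(96458.7496) = 310.5781

310.5781 units


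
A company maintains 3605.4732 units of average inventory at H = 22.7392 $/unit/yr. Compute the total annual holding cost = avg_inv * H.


Cost = 3605.4732 * 22.7392 = 81985.5762

81985.5762 $/yr


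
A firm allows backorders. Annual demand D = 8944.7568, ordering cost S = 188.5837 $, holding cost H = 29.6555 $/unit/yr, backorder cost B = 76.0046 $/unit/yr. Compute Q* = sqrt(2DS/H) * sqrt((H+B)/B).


sqrt(2DS/H) = 337.2863
sqrt((H+B)/B) = 1.1791
Q* = 337.2863 * 1.1791 = 397.6805

397.6805 units


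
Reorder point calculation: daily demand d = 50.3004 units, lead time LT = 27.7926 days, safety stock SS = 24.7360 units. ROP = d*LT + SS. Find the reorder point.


d*LT = 50.3004 * 27.7926 = 1397.9789
ROP = 1397.9789 + 24.7360 = 1422.7149

1422.7149 units


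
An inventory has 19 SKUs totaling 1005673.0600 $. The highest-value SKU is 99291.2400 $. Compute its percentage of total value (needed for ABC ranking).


Top item = 99291.2400
Total = 1005673.0600
Percentage = 99291.2400 / 1005673.0600 * 100 = 9.8731

9.8731%


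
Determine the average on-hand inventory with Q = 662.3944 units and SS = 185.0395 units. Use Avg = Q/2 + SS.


Q/2 = 331.1972
Avg = 331.1972 + 185.0395 = 516.2367

516.2367 units


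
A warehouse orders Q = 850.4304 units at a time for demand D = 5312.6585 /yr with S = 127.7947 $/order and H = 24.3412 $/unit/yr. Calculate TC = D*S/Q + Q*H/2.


Ordering cost = D*S/Q = 798.3365
Holding cost = Q*H/2 = 10350.2482
TC = 798.3365 + 10350.2482 = 11148.5847

11148.5847 $/yr


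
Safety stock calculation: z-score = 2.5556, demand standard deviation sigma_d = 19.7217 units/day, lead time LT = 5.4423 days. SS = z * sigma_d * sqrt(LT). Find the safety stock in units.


sqrt(LT) = sqrt(5.4423) = 2.3329
SS = 2.5556 * 19.7217 * 2.3329 = 117.5786

117.5786 units


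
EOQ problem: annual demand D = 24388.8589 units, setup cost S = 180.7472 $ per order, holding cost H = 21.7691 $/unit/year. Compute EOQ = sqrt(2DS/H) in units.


2*D*S = 2 * 24388.8589 * 180.7472 = 8816435.9147
2*D*S/H = 404997.7222
EOQ = sqrt(404997.7222) = 636.3943

636.3943 units


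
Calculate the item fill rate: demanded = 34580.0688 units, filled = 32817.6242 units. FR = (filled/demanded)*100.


FR = 32817.6242 / 34580.0688 * 100 = 94.9033

94.9033%


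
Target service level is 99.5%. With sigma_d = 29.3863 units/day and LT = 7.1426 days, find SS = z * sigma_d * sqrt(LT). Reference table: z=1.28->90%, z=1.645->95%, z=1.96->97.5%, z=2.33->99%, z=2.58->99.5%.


From the table, SL = 99.5% corresponds to z = 2.58
sqrt(LT) = sqrt(7.1426) = 2.6726
SS = 2.58 * 29.3863 * 2.6726 = 202.6249

202.6249 units


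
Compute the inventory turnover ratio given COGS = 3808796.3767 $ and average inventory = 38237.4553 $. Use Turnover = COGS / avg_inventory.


Turnover = 3808796.3767 / 38237.4553 = 99.6090

99.6090


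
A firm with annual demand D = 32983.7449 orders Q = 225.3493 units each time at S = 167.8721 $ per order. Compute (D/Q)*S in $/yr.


Number of orders = D/Q = 146.3672
Cost = 146.3672 * 167.8721 = 24570.9684

24570.9684 $/yr


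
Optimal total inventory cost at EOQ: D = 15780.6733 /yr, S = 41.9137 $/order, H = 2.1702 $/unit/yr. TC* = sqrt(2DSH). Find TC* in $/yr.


2*D*S*H = 2870855.1747
TC* = sqrt(2870855.1747) = 1694.3598

1694.3598 $/yr


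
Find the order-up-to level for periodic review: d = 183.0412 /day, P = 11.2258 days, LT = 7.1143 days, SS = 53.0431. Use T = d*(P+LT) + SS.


P + LT = 18.3401
d*(P+LT) = 183.0412 * 18.3401 = 3356.9939
T = 3356.9939 + 53.0431 = 3410.0370

3410.0370 units


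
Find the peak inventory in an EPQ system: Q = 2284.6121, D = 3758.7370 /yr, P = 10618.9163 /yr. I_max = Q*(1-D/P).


D/P = 0.3540
1 - D/P = 0.6460
I_max = 2284.6121 * 0.6460 = 1475.9367

1475.9367 units


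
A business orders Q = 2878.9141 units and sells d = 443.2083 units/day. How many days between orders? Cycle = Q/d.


Cycle = 2878.9141 / 443.2083 = 6.4956

6.4956 days


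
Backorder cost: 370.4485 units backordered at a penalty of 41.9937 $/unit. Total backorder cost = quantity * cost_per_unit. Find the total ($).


Total = 370.4485 * 41.9937 = 15556.5032

15556.5032 $


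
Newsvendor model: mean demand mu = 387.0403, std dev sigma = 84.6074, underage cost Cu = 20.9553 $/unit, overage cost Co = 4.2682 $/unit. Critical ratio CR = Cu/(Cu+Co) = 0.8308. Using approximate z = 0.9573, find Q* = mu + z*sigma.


CR = Cu/(Cu+Co) = 20.9553/(20.9553+4.2682) = 0.8308
z = 0.9573
Q* = 387.0403 + 0.9573 * 84.6074 = 468.0350

468.0350 units


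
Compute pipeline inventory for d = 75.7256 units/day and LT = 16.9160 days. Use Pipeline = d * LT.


Pipeline = 75.7256 * 16.9160 = 1280.9742

1280.9742 units


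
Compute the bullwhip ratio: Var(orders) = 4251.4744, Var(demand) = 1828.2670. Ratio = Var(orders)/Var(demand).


BW = 4251.4744 / 1828.2670 = 2.3254

2.3254


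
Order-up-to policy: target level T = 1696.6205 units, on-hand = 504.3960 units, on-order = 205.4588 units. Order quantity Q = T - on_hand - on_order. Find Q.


Inventory position = OH + OO = 504.3960 + 205.4588 = 709.8548
Q = 1696.6205 - 709.8548 = 986.7657

986.7657 units


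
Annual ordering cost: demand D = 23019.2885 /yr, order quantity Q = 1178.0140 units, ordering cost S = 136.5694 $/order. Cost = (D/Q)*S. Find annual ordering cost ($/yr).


Number of orders = D/Q = 19.5408
Cost = 19.5408 * 136.5694 = 2668.6698

2668.6698 $/yr


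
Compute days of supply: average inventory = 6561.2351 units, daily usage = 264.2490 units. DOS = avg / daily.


DOS = 6561.2351 / 264.2490 = 24.8297

24.8297 days


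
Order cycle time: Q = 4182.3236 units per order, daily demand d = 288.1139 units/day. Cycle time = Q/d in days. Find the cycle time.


Cycle = 4182.3236 / 288.1139 = 14.5162

14.5162 days


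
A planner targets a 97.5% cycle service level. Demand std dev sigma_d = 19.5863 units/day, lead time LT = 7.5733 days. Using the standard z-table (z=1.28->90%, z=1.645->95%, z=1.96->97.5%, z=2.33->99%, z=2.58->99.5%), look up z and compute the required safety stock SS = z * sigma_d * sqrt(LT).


From the table, SL = 97.5% corresponds to z = 1.96
sqrt(LT) = sqrt(7.5733) = 2.7520
SS = 1.96 * 19.5863 * 2.7520 = 105.6455

105.6455 units


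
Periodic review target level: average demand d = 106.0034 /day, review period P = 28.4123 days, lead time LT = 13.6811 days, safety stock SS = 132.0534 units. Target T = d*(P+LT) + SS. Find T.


P + LT = 42.0934
d*(P+LT) = 106.0034 * 42.0934 = 4462.0435
T = 4462.0435 + 132.0534 = 4594.0969

4594.0969 units


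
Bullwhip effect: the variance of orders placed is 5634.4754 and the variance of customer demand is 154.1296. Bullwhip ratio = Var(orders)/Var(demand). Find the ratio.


BW = 5634.4754 / 154.1296 = 36.5567

36.5567


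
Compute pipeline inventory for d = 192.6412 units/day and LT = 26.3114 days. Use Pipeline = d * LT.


Pipeline = 192.6412 * 26.3114 = 5068.6597

5068.6597 units


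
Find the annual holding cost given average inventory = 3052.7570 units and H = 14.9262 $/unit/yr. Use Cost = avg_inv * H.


Cost = 3052.7570 * 14.9262 = 45566.0615

45566.0615 $/yr


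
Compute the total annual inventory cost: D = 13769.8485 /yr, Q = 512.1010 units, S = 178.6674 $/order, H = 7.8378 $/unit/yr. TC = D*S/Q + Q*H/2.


Ordering cost = D*S/Q = 4804.1754
Holding cost = Q*H/2 = 2006.8726
TC = 4804.1754 + 2006.8726 = 6811.0480

6811.0480 $/yr


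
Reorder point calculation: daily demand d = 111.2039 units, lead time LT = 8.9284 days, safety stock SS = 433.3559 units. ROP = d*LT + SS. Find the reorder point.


d*LT = 111.2039 * 8.9284 = 992.8729
ROP = 992.8729 + 433.3559 = 1426.2288

1426.2288 units


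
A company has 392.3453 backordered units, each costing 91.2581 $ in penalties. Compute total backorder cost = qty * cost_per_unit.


Total = 392.3453 * 91.2581 = 35804.6866

35804.6866 $


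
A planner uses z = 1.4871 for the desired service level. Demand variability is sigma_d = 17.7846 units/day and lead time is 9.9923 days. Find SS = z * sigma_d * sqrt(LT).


sqrt(LT) = sqrt(9.9923) = 3.1611
SS = 1.4871 * 17.7846 * 3.1611 = 83.6021

83.6021 units


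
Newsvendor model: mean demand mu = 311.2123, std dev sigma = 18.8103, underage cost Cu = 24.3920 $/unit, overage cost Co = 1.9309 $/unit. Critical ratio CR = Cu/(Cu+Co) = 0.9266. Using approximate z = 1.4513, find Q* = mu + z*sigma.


CR = Cu/(Cu+Co) = 24.3920/(24.3920+1.9309) = 0.9266
z = 1.4513
Q* = 311.2123 + 1.4513 * 18.8103 = 338.5117

338.5117 units


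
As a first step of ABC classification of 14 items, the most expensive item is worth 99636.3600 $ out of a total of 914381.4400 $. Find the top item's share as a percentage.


Top item = 99636.3600
Total = 914381.4400
Percentage = 99636.3600 / 914381.4400 * 100 = 10.8966

10.8966%


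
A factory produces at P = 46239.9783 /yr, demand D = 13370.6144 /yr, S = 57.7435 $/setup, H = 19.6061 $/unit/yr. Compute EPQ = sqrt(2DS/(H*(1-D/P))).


1 - D/P = 1 - 0.2892 = 0.7108
H*(1-D/P) = 13.9369
2DS = 1544132.1452
EPQ = sqrt(110794.8497) = 332.8586

332.8586 units


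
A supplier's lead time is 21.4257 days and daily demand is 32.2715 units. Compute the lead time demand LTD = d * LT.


LTD = 32.2715 * 21.4257 = 691.4395

691.4395 units


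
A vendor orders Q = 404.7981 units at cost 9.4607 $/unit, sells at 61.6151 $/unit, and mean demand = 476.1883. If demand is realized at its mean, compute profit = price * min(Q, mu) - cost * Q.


Sales at mu = min(404.7981, 476.1883) = 404.7981
Revenue = 61.6151 * 404.7981 = 24941.6754
Total cost = 9.4607 * 404.7981 = 3829.6734
Profit = 24941.6754 - 3829.6734 = 21112.0020

21112.0020 $


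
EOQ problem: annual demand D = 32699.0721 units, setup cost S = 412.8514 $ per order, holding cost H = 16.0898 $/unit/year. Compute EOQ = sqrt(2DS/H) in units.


2*D*S = 2 * 32699.0721 * 412.8514 = 26999715.3904
2*D*S/H = 1678064.0773
EOQ = sqrt(1678064.0773) = 1295.4011

1295.4011 units


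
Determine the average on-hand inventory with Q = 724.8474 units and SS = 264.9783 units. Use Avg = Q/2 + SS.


Q/2 = 362.4237
Avg = 362.4237 + 264.9783 = 627.4020

627.4020 units


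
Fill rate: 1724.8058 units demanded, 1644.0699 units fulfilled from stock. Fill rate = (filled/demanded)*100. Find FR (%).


FR = 1644.0699 / 1724.8058 * 100 = 95.3191

95.3191%


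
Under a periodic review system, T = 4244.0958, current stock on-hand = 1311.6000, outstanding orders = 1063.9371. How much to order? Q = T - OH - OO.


Inventory position = OH + OO = 1311.6000 + 1063.9371 = 2375.5371
Q = 4244.0958 - 2375.5371 = 1868.5587

1868.5587 units


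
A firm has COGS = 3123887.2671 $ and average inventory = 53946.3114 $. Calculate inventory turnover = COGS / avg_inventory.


Turnover = 3123887.2671 / 53946.3114 = 57.9073

57.9073


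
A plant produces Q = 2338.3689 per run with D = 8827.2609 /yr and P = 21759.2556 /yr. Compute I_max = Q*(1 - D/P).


D/P = 0.4057
1 - D/P = 0.5943
I_max = 2338.3689 * 0.5943 = 1389.7430

1389.7430 units


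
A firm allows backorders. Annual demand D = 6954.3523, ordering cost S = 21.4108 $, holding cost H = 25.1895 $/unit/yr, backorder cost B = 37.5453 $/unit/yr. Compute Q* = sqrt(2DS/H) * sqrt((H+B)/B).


sqrt(2DS/H) = 108.7302
sqrt((H+B)/B) = 1.2926
Q* = 108.7302 * 1.2926 = 140.5486

140.5486 units


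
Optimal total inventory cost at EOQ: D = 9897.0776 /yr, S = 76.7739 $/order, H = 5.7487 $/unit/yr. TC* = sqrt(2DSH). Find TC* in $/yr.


2*D*S*H = 8736152.7516
TC* = sqrt(8736152.7516) = 2955.6984

2955.6984 $/yr


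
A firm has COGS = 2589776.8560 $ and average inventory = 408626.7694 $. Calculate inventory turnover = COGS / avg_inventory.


Turnover = 2589776.8560 / 408626.7694 = 6.3378

6.3378


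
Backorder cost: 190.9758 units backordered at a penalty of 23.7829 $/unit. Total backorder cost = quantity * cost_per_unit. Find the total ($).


Total = 190.9758 * 23.7829 = 4541.9584

4541.9584 $


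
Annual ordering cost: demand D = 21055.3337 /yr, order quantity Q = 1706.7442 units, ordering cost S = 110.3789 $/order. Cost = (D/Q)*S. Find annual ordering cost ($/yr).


Number of orders = D/Q = 12.3365
Cost = 12.3365 * 110.3789 = 1361.6947

1361.6947 $/yr


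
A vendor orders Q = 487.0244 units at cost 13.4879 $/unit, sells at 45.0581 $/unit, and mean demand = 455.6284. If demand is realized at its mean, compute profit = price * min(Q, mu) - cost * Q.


Sales at mu = min(487.0244, 455.6284) = 455.6284
Revenue = 45.0581 * 455.6284 = 20529.7500
Total cost = 13.4879 * 487.0244 = 6568.9364
Profit = 20529.7500 - 6568.9364 = 13960.8136

13960.8136 $


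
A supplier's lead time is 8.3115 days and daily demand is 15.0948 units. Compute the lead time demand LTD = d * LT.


LTD = 15.0948 * 8.3115 = 125.4604

125.4604 units


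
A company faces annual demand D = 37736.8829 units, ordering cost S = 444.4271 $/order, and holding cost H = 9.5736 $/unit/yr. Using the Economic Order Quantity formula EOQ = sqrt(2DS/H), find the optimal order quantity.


2*D*S = 2 * 37736.8829 * 444.4271 = 33542586.8606
2*D*S/H = 3503654.5146
EOQ = sqrt(3503654.5146) = 1871.8051

1871.8051 units


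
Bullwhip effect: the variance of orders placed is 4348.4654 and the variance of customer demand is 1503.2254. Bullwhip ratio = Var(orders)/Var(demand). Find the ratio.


BW = 4348.4654 / 1503.2254 = 2.8928

2.8928


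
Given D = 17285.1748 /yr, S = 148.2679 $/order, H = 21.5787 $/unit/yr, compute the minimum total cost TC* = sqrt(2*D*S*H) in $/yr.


2*D*S*H = 110605362.9313
TC* = sqrt(110605362.9313) = 10516.9084

10516.9084 $/yr


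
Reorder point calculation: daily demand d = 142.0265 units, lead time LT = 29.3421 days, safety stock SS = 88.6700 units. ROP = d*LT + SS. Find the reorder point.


d*LT = 142.0265 * 29.3421 = 4167.3558
ROP = 4167.3558 + 88.6700 = 4256.0258

4256.0258 units


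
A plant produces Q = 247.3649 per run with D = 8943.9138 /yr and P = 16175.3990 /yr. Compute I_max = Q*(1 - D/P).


D/P = 0.5529
1 - D/P = 0.4471
I_max = 247.3649 * 0.4471 = 110.5887

110.5887 units


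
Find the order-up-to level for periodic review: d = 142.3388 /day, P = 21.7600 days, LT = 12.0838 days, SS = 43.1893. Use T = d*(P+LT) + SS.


P + LT = 33.8438
d*(P+LT) = 142.3388 * 33.8438 = 4817.2859
T = 4817.2859 + 43.1893 = 4860.4752

4860.4752 units


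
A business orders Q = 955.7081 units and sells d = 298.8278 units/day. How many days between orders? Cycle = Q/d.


Cycle = 955.7081 / 298.8278 = 3.1982

3.1982 days


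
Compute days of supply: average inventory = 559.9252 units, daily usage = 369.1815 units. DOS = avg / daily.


DOS = 559.9252 / 369.1815 = 1.5167

1.5167 days


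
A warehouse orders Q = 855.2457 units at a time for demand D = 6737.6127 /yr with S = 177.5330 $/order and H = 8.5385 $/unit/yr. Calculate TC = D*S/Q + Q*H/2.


Ordering cost = D*S/Q = 1398.6023
Holding cost = Q*H/2 = 3651.2577
TC = 1398.6023 + 3651.2577 = 5049.8600

5049.8600 $/yr


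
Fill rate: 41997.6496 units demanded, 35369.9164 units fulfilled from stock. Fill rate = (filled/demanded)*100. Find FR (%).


FR = 35369.9164 / 41997.6496 * 100 = 84.2188

84.2188%


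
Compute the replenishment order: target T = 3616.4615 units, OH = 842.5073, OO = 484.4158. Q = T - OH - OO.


Inventory position = OH + OO = 842.5073 + 484.4158 = 1326.9231
Q = 3616.4615 - 1326.9231 = 2289.5384

2289.5384 units


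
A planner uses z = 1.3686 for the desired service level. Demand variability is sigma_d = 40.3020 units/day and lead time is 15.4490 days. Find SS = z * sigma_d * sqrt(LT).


sqrt(LT) = sqrt(15.4490) = 3.9305
SS = 1.3686 * 40.3020 * 3.9305 = 216.7970

216.7970 units


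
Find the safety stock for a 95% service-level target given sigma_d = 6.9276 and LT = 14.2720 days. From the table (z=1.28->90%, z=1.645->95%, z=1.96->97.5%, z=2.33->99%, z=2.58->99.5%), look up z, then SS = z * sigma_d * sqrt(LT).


From the table, SL = 95% corresponds to z = 1.645
sqrt(LT) = sqrt(14.2720) = 3.7778
SS = 1.645 * 6.9276 * 3.7778 = 43.0518

43.0518 units


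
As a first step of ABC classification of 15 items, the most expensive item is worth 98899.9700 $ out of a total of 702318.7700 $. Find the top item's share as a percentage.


Top item = 98899.9700
Total = 702318.7700
Percentage = 98899.9700 / 702318.7700 * 100 = 14.0819

14.0819%


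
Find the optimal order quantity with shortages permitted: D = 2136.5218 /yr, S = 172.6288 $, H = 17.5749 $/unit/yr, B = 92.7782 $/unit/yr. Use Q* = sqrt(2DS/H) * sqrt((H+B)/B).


sqrt(2DS/H) = 204.8702
sqrt((H+B)/B) = 1.0906
Q* = 204.8702 * 1.0906 = 223.4334

223.4334 units


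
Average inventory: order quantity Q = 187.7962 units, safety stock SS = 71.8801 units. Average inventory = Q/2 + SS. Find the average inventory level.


Q/2 = 93.8981
Avg = 93.8981 + 71.8801 = 165.7782

165.7782 units


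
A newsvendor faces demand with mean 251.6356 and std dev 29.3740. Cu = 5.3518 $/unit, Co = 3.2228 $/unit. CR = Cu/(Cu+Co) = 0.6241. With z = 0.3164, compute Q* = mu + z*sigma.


CR = Cu/(Cu+Co) = 5.3518/(5.3518+3.2228) = 0.6241
z = 0.3164
Q* = 251.6356 + 0.3164 * 29.3740 = 260.9295

260.9295 units


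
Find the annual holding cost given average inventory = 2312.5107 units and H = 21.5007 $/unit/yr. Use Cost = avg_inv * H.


Cost = 2312.5107 * 21.5007 = 49720.5988

49720.5988 $/yr


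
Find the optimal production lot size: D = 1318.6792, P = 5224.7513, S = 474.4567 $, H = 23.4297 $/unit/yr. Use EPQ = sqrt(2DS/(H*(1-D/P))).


1 - D/P = 1 - 0.2524 = 0.7476
H*(1-D/P) = 17.5163
2DS = 1251312.3632
EPQ = sqrt(71437.1919) = 267.2774

267.2774 units


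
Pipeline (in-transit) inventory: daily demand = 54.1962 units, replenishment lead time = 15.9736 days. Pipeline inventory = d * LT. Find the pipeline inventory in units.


Pipeline = 54.1962 * 15.9736 = 865.7084

865.7084 units


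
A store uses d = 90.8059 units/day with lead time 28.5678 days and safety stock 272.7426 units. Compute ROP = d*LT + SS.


d*LT = 90.8059 * 28.5678 = 2594.1248
ROP = 2594.1248 + 272.7426 = 2866.8674

2866.8674 units


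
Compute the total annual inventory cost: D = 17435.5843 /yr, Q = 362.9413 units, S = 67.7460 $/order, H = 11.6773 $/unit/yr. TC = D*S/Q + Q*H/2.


Ordering cost = D*S/Q = 3254.4962
Holding cost = Q*H/2 = 2119.0872
TC = 3254.4962 + 2119.0872 = 5373.5835

5373.5835 $/yr


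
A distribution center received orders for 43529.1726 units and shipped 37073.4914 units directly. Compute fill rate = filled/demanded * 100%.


FR = 37073.4914 / 43529.1726 * 100 = 85.1693

85.1693%


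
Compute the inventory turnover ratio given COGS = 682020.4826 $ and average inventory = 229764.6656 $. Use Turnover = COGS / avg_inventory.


Turnover = 682020.4826 / 229764.6656 = 2.9683

2.9683


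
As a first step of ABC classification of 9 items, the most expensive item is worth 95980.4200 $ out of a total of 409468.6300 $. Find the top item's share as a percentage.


Top item = 95980.4200
Total = 409468.6300
Percentage = 95980.4200 / 409468.6300 * 100 = 23.4402

23.4402%


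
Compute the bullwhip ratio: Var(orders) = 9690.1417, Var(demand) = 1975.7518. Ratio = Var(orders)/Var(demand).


BW = 9690.1417 / 1975.7518 = 4.9045

4.9045


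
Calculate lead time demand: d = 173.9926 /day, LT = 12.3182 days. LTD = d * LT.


LTD = 173.9926 * 12.3182 = 2143.2756

2143.2756 units


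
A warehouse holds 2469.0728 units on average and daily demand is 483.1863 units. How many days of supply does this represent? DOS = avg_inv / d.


DOS = 2469.0728 / 483.1863 = 5.1100

5.1100 days


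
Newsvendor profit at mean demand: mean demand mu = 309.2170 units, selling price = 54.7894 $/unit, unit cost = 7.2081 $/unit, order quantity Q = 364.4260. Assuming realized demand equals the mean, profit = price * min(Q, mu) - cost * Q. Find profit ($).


Sales at mu = min(364.4260, 309.2170) = 309.2170
Revenue = 54.7894 * 309.2170 = 16941.8139
Total cost = 7.2081 * 364.4260 = 2626.8191
Profit = 16941.8139 - 2626.8191 = 14314.9948

14314.9948 $


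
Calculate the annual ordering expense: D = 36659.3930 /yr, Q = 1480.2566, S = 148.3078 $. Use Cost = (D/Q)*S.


Number of orders = D/Q = 24.7656
Cost = 24.7656 * 148.3078 = 3672.9267

3672.9267 $/yr


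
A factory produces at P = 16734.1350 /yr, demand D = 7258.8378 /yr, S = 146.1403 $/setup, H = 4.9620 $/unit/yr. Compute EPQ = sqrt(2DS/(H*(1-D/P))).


1 - D/P = 1 - 0.4338 = 0.5662
H*(1-D/P) = 2.8096
2DS = 2121617.4675
EPQ = sqrt(755128.3055) = 868.9812

868.9812 units


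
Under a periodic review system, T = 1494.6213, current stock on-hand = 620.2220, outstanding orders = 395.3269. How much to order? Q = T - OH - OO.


Inventory position = OH + OO = 620.2220 + 395.3269 = 1015.5489
Q = 1494.6213 - 1015.5489 = 479.0724

479.0724 units


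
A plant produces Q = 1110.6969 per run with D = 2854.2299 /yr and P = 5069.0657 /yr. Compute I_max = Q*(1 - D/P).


D/P = 0.5631
1 - D/P = 0.4369
I_max = 1110.6969 * 0.4369 = 485.2988

485.2988 units


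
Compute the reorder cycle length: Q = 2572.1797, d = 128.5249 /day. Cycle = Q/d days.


Cycle = 2572.1797 / 128.5249 = 20.0131

20.0131 days


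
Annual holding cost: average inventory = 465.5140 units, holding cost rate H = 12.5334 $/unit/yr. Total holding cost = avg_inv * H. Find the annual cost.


Cost = 465.5140 * 12.5334 = 5834.4732

5834.4732 $/yr


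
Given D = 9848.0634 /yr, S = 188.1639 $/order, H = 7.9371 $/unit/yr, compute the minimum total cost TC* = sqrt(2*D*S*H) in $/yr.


2*D*S*H = 29415686.5765
TC* = sqrt(29415686.5765) = 5423.6230

5423.6230 $/yr


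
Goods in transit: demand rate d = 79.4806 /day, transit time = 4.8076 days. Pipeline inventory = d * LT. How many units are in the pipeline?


Pipeline = 79.4806 * 4.8076 = 382.1109

382.1109 units


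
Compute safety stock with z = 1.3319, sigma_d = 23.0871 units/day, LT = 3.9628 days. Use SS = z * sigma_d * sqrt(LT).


sqrt(LT) = sqrt(3.9628) = 1.9907
SS = 1.3319 * 23.0871 * 1.9907 = 61.2128

61.2128 units


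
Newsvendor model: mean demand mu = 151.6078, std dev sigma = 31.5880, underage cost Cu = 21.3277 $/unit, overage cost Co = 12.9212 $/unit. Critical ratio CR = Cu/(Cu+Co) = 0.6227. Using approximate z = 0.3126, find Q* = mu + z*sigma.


CR = Cu/(Cu+Co) = 21.3277/(21.3277+12.9212) = 0.6227
z = 0.3126
Q* = 151.6078 + 0.3126 * 31.5880 = 161.4822

161.4822 units


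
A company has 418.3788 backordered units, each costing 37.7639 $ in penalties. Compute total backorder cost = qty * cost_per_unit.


Total = 418.3788 * 37.7639 = 15799.6152

15799.6152 $


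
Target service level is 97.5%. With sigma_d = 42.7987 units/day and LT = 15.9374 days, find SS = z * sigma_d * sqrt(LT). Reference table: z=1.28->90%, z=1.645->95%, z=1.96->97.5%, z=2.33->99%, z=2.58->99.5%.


From the table, SL = 97.5% corresponds to z = 1.96
sqrt(LT) = sqrt(15.9374) = 3.9922
SS = 1.96 * 42.7987 * 3.9922 = 334.8848

334.8848 units


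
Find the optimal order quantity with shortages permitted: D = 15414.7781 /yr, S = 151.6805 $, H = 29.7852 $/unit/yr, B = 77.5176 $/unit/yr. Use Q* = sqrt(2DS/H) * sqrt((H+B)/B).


sqrt(2DS/H) = 396.2308
sqrt((H+B)/B) = 1.1765
Q* = 396.2308 * 1.1765 = 466.1800

466.1800 units


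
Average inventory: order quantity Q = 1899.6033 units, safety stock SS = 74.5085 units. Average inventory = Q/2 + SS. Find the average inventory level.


Q/2 = 949.8016
Avg = 949.8016 + 74.5085 = 1024.3102

1024.3102 units


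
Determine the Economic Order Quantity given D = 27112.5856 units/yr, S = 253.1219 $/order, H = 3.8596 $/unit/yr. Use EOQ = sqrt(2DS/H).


2*D*S = 2 * 27112.5856 * 253.1219 = 13725578.3620
2*D*S/H = 3556217.8366
EOQ = sqrt(3556217.8366) = 1885.7937

1885.7937 units


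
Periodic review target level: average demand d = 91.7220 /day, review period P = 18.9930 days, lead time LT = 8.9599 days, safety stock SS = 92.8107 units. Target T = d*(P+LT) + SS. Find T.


P + LT = 27.9529
d*(P+LT) = 91.7220 * 27.9529 = 2563.8959
T = 2563.8959 + 92.8107 = 2656.7066

2656.7066 units


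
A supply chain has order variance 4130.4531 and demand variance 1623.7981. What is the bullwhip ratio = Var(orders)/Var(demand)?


BW = 4130.4531 / 1623.7981 = 2.5437

2.5437


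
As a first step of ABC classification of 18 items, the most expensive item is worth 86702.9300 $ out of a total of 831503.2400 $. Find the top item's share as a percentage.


Top item = 86702.9300
Total = 831503.2400
Percentage = 86702.9300 / 831503.2400 * 100 = 10.4273

10.4273%


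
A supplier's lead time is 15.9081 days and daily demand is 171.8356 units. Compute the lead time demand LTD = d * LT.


LTD = 171.8356 * 15.9081 = 2733.5779

2733.5779 units


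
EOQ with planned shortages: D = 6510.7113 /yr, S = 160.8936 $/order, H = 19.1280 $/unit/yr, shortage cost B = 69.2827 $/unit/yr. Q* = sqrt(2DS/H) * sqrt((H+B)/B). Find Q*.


sqrt(2DS/H) = 330.9511
sqrt((H+B)/B) = 1.1296
Q* = 330.9511 * 1.1296 = 373.8556

373.8556 units


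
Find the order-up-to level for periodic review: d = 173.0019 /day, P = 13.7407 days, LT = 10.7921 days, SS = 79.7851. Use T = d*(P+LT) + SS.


P + LT = 24.5328
d*(P+LT) = 173.0019 * 24.5328 = 4244.2210
T = 4244.2210 + 79.7851 = 4324.0061

4324.0061 units


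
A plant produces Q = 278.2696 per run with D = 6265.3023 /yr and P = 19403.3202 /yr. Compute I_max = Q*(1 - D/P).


D/P = 0.3229
1 - D/P = 0.6771
I_max = 278.2696 * 0.6771 = 188.4168

188.4168 units


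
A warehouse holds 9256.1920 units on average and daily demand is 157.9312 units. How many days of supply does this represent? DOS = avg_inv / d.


DOS = 9256.1920 / 157.9312 = 58.6090

58.6090 days


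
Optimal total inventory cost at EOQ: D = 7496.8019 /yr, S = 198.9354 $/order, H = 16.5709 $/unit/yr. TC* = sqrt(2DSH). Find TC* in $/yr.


2*D*S*H = 49426993.9776
TC* = sqrt(49426993.9776) = 7030.4334

7030.4334 $/yr


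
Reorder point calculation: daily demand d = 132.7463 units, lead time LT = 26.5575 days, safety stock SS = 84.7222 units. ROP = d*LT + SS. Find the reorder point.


d*LT = 132.7463 * 26.5575 = 3525.4099
ROP = 3525.4099 + 84.7222 = 3610.1321

3610.1321 units


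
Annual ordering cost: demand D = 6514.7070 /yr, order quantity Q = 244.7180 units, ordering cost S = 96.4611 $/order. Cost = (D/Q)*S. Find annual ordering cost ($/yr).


Number of orders = D/Q = 26.6213
Cost = 26.6213 * 96.4611 = 2567.9182

2567.9182 $/yr


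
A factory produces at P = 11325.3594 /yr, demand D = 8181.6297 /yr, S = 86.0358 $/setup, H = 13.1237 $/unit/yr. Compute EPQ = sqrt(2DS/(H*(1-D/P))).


1 - D/P = 1 - 0.7224 = 0.2776
H*(1-D/P) = 3.6429
2DS = 1407826.1131
EPQ = sqrt(386455.5219) = 621.6555

621.6555 units


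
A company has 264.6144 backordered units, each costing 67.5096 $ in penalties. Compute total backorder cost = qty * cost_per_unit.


Total = 264.6144 * 67.5096 = 17864.0123

17864.0123 $


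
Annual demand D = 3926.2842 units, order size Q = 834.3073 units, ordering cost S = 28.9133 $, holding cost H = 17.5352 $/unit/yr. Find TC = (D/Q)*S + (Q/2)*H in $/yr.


Ordering cost = D*S/Q = 136.0672
Holding cost = Q*H/2 = 7314.8727
TC = 136.0672 + 7314.8727 = 7450.9399

7450.9399 $/yr


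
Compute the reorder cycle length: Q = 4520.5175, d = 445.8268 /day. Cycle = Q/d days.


Cycle = 4520.5175 / 445.8268 = 10.1396

10.1396 days


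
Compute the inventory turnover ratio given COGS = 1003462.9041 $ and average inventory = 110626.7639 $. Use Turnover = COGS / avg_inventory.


Turnover = 1003462.9041 / 110626.7639 = 9.0707

9.0707


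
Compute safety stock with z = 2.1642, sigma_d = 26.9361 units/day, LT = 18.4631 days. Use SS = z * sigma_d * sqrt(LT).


sqrt(LT) = sqrt(18.4631) = 4.2969
SS = 2.1642 * 26.9361 * 4.2969 = 250.4866

250.4866 units


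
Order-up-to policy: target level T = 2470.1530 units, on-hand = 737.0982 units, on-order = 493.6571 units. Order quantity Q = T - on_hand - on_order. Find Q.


Inventory position = OH + OO = 737.0982 + 493.6571 = 1230.7553
Q = 2470.1530 - 1230.7553 = 1239.3977

1239.3977 units


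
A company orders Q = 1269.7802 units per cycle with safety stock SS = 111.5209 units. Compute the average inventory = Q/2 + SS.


Q/2 = 634.8901
Avg = 634.8901 + 111.5209 = 746.4110

746.4110 units


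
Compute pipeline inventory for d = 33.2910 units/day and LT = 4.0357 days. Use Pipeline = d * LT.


Pipeline = 33.2910 * 4.0357 = 134.3525

134.3525 units


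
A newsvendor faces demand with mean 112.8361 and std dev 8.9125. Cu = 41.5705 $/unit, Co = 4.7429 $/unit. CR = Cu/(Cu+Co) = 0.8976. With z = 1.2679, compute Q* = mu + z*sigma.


CR = Cu/(Cu+Co) = 41.5705/(41.5705+4.7429) = 0.8976
z = 1.2679
Q* = 112.8361 + 1.2679 * 8.9125 = 124.1363

124.1363 units


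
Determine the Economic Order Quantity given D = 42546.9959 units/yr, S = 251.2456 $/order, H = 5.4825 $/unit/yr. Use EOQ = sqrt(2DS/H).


2*D*S = 2 * 42546.9959 * 251.2456 = 21379491.0262
2*D*S/H = 3899587.9665
EOQ = sqrt(3899587.9665) = 1974.7374

1974.7374 units


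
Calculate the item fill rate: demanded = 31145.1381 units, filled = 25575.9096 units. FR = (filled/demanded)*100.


FR = 25575.9096 / 31145.1381 * 100 = 82.1185

82.1185%


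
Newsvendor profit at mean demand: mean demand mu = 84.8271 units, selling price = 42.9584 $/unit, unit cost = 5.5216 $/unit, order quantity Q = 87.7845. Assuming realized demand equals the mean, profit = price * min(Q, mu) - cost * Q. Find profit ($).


Sales at mu = min(87.7845, 84.8271) = 84.8271
Revenue = 42.9584 * 84.8271 = 3644.0365
Total cost = 5.5216 * 87.7845 = 484.7109
Profit = 3644.0365 - 484.7109 = 3159.3256

3159.3256 $


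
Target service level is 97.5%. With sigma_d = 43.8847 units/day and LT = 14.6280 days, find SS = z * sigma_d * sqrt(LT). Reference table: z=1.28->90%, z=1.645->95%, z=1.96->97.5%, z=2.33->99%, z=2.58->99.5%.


From the table, SL = 97.5% corresponds to z = 1.96
sqrt(LT) = sqrt(14.6280) = 3.8247
SS = 1.96 * 43.8847 * 3.8247 = 328.9741

328.9741 units


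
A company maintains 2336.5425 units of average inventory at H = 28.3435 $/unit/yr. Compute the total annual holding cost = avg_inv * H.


Cost = 2336.5425 * 28.3435 = 66225.7923

66225.7923 $/yr


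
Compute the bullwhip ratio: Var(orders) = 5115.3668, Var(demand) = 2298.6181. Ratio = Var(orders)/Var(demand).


BW = 5115.3668 / 2298.6181 = 2.2254

2.2254


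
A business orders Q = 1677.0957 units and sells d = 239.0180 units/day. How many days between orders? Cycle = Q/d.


Cycle = 1677.0957 / 239.0180 = 7.0166

7.0166 days


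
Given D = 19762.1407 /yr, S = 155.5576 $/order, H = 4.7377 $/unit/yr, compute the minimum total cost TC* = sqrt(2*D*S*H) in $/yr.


2*D*S*H = 29128812.0735
TC* = sqrt(29128812.0735) = 5397.1115

5397.1115 $/yr


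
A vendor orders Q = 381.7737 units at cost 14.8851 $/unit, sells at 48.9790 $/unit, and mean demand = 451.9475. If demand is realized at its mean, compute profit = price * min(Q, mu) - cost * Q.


Sales at mu = min(381.7737, 451.9475) = 381.7737
Revenue = 48.9790 * 381.7737 = 18698.8941
Total cost = 14.8851 * 381.7737 = 5682.7397
Profit = 18698.8941 - 5682.7397 = 13016.1544

13016.1544 $


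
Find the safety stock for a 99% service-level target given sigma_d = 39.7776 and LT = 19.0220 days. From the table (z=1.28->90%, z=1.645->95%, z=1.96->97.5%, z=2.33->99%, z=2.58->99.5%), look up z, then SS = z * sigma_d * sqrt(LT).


From the table, SL = 99% corresponds to z = 2.33
sqrt(LT) = sqrt(19.0220) = 4.3614
SS = 2.33 * 39.7776 * 4.3614 = 404.2245

404.2245 units


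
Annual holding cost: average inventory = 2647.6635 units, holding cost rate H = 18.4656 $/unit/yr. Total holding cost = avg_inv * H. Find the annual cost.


Cost = 2647.6635 * 18.4656 = 48890.6951

48890.6951 $/yr


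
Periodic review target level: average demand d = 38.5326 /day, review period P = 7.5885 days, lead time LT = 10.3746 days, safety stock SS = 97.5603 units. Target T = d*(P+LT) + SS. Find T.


P + LT = 17.9631
d*(P+LT) = 38.5326 * 17.9631 = 692.1649
T = 692.1649 + 97.5603 = 789.7252

789.7252 units


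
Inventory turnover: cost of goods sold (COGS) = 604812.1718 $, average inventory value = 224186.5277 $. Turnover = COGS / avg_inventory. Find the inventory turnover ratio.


Turnover = 604812.1718 / 224186.5277 = 2.6978

2.6978


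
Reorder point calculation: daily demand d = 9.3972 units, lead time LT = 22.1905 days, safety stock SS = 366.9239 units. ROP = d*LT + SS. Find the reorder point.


d*LT = 9.3972 * 22.1905 = 208.5286
ROP = 208.5286 + 366.9239 = 575.4525

575.4525 units


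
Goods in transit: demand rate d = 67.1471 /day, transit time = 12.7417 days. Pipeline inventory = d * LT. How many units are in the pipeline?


Pipeline = 67.1471 * 12.7417 = 855.5682

855.5682 units


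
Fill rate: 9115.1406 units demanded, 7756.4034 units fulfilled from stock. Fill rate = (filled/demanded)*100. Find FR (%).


FR = 7756.4034 / 9115.1406 * 100 = 85.0936

85.0936%


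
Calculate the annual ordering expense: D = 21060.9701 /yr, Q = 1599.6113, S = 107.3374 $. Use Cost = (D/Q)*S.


Number of orders = D/Q = 13.1663
Cost = 13.1663 * 107.3374 = 1413.2369

1413.2369 $/yr


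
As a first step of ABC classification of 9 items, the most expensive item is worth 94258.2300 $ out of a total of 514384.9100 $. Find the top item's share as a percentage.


Top item = 94258.2300
Total = 514384.9100
Percentage = 94258.2300 / 514384.9100 * 100 = 18.3245

18.3245%


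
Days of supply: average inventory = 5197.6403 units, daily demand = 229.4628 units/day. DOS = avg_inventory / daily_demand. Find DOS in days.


DOS = 5197.6403 / 229.4628 = 22.6513

22.6513 days


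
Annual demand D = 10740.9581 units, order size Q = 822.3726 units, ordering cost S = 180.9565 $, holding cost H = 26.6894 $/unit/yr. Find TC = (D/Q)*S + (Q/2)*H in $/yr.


Ordering cost = D*S/Q = 2363.4618
Holding cost = Q*H/2 = 10974.3156
TC = 2363.4618 + 10974.3156 = 13337.7774

13337.7774 $/yr


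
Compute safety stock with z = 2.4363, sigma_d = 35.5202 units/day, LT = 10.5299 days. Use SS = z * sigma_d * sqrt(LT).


sqrt(LT) = sqrt(10.5299) = 3.2450
SS = 2.4363 * 35.5202 * 3.2450 = 280.8137

280.8137 units


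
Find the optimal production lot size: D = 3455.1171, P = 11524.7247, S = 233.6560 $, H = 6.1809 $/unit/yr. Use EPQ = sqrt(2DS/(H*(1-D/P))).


1 - D/P = 1 - 0.2998 = 0.7002
H*(1-D/P) = 4.3279
2DS = 1614617.6822
EPQ = sqrt(373074.9849) = 610.7986

610.7986 units


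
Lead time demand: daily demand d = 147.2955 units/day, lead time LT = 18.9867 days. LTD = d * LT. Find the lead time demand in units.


LTD = 147.2955 * 18.9867 = 2796.6555

2796.6555 units
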